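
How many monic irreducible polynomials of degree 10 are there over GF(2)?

99

By the necklace-counting formula, N_2(10) = (1/10) Σ_{d|10} μ(10/d)·2^d.
Divisors of 10: 1, 2, 5, 10; μ(10/d) for each: 1, -1, -1, 1.
Σ = 2^1 − 2^2 − 2^5 + 2^10 = 990.
N = 990/10 = 99.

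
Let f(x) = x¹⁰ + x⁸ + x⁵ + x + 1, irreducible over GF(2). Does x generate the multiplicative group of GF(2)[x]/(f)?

Yes

|GF(2^10)^×| = 2^10 − 1 = 1023. Prime factorization: 1023 = 3·11·31.
f is primitive ⇔ x has order 1023 in GF(2)[x]/(f), i.e. x^(1023/q) ≠ 1 for each prime q | 1023.
x^(341) mod f = x⁵ + x⁴ + x² + x.
x^(93) mod f = x⁹ + x⁸ + x⁶ + x⁵ + x³ + x.
x^(33) mod f = x⁷ + x⁵ + x⁴.
None equal 1, so x has full order 1023; f is primitive.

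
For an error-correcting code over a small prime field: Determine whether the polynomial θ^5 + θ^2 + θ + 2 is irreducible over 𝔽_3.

Yes

Write m(θ) = θ^5 + θ^2 + θ + 2.
Check for roots in 𝔽_3: m(0) = 2; m(1) = 2; m(2) = 1.
No roots, so no linear factors.
Monic irreducibles of degree 2 over GF(3): θ^2 + 1, θ^2 + θ + 2, θ^2 + 2θ + 2.
None of them divide m (all give nonzero remainder).
No irreducible factor of degree ≤ 2 exists, so m is irreducible over GF(3).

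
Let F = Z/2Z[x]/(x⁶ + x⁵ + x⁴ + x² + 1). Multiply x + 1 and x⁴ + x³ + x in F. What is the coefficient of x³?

Multiply in Z/2Z[x]: (x + 1)·(x⁴ + x³ + x) = x⁵ + x³ + x² + x.
Reduced: x⁵ + x³ + x² + x.

1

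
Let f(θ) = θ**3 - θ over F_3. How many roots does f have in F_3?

3

Evaluate at each of the 3 elements of F_3:
f(0) = 0 → root; f(1) = 0 → root; f(2) = 0 → root.
Roots: {0, 1, 2}.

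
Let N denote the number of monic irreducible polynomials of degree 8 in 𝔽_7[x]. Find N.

By the necklace-counting formula, N_7(8) = (1/8) Σ_{d|8} μ(8/d)·7^d.
Divisors of 8: 1, 2, 4, 8; μ(8/d) for each: 0, 0, -1, 1.
Σ = − 7^4 + 7^8 = 5762400.
N = 5762400/8 = 720300.

720300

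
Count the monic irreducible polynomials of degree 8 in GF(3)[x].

810

Gauss's count: N_{3}(8) = (1/8) Σ_{d|8} μ(8/d)·3^d.
Divisors of 8: 1, 2, 4, 8; μ(8/d) for each: 0, 0, -1, 1.
Σ = − 3^4 + 3^8 = 6480.
N = 6480/8 = 810.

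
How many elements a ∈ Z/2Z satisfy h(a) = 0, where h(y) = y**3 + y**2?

Evaluate at each of the 2 elements of Z/2Z:
h(0) = 0 → root; h(1) = 0 → root.
Roots: {0, 1}.

2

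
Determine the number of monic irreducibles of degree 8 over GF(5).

x^(5^8) − x is the product of all monic irreducibles of degree dividing 8; Möbius inversion gives N = (1/8) Σ μ(8/d)·5^d.
Divisors of 8: 1, 2, 4, 8; μ(8/d) for each: 0, 0, -1, 1.
Σ = − 5^4 + 5^8 = 390000.
N = 390000/8 = 48750.

48750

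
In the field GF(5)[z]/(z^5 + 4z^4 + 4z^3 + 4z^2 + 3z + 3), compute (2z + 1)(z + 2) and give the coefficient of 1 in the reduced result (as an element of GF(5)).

Multiply in GF(5)[z]: (2z + 1)·(z + 2) = 2z^2 + 2.
Reduced: 2z^2 + 2.

2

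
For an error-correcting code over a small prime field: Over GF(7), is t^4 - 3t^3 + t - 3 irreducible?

Write P(t) = t^4 - 3t^3 + t - 3.
Check for roots in GF(7): P(0) = 4; P(1) = 3; P(2) = 5; P(3) = 0 → root; P(4) = 2; P(5) = 0 → root; P(6) = 0 → root.
P(3) = 0, so (t − 3) divides P(t); P is reducible.

No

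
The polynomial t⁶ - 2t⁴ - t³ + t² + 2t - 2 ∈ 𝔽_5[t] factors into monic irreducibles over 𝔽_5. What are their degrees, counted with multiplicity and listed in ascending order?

1, 2, 3

Write h(t) = t⁶ - 2t⁴ - t³ + t² + 2t - 2.
Roots in 𝔽_5: h(0) = 3; h(1) = 4; h(2) = 0 → root; h(3) = 3; h(4) = 2.
Linear factors from roots: (t - 2).
Complete factorization: h(t) = (t - 2)·(t² - 2)·(t³ + 2t² - t + 2).
Factor degrees with multiplicity: 1 + 2 + 3 = 6.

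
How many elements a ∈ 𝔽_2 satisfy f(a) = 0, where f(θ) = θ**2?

1

Evaluate at each of the 2 elements of 𝔽_2:
f(0) = 0 → root; f(1) = 1.
Roots: {0}.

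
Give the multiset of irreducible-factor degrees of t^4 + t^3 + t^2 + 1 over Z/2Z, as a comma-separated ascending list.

1, 3

Write g(t) = t^4 + t^3 + t^2 + 1.
Roots in Z/2Z: g(0) = 1; g(1) = 0 → root.
Linear factors from roots: (t + 1).
Complete factorization: g(t) = (t + 1)·(t^3 + t + 1).
Factor degrees with multiplicity: 1 + 3 = 4.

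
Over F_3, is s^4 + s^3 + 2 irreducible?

Write h(s) = s^4 + s^3 + 2.
Check for roots in F_3: h(0) = 2; h(1) = 1; h(2) = 2.
No roots, so no linear factors.
Monic irreducibles of degree 2 over GF(3): s^2 + 1, s^2 + s + 2, s^2 + 2s + 2.
None of them divide h (all give nonzero remainder).
No irreducible factor of degree ≤ 2 exists, so h is irreducible over GF(3).

Yes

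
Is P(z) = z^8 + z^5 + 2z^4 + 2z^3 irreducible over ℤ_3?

No

Check for roots in ℤ_3: P(0) = 0 → root; P(1) = 0 → root; P(2) = 0 → root.
P(0) = 0, so (z) divides P(z); P is reducible.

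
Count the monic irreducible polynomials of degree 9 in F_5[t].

x^(5^9) − x is the product of all monic irreducibles of degree dividing 9; Möbius inversion gives N = (1/9) Σ μ(9/d)·5^d.
Divisors of 9: 1, 3, 9; μ(9/d) for each: 0, -1, 1.
Σ = − 5^3 + 5^9 = 1953000.
N = 1953000/9 = 217000.

217000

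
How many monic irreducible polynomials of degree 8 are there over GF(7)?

720300

Gauss's count: N_{7}(8) = (1/8) Σ_{d|8} μ(8/d)·7^d.
Divisors of 8: 1, 2, 4, 8; μ(8/d) for each: 0, 0, -1, 1.
Σ = − 7^4 + 7^8 = 5762400.
N = 5762400/8 = 720300.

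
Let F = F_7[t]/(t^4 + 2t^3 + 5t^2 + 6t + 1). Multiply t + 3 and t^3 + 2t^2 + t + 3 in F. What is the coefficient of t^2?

Multiply in F_7[t]: (t + 3)·(t^3 + 2t^2 + t + 3) = t^4 + 5t^3 + 6t + 2.
Reduce using t^4 ≡ 5t^3 + 2t^2 + t + 6 (mod t^4 + 2t^3 + 5t^2 + 6t + 1).
Reduced: 3t^3 + 2t^2 + 1.

2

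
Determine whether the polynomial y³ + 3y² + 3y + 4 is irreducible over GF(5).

No

Write g(y) = y³ + 3y² + 3y + 4.
Check for roots in GF(5): g(0) = 4; g(1) = 1; g(2) = 0 → root; g(3) = 2; g(4) = 3.
g(2) = 0, so (y − 2) divides g(y); g is reducible.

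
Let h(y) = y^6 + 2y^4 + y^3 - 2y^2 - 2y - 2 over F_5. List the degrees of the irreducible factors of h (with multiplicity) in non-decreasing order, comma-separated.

1, 1, 2, 2

Roots in F_5: h(0) = 3; h(1) = 3; h(2) = 0 → root; h(3) = 2; h(4) = 0 → root.
Linear factors from roots: (y - 2), (y + 1).
Complete factorization: h(y) = (y + 1)·(y - 2)·(y^2 - 2)·(y^2 + y + 2).
Factor degrees with multiplicity: 1 + 1 + 2 + 2 = 6.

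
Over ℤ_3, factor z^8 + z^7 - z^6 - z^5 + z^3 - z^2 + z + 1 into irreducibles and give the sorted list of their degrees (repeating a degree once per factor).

Write h(z) = z^8 + z^7 - z^6 - z^5 + z^3 - z^2 + z + 1.
Roots in ℤ_3: h(0) = 1; h(1) = 2; h(2) = 1.
Complete factorization: h(z) = (z^8 + z^7 - z^6 - z^5 + z^3 - z^2 + z + 1).
Factor degrees with multiplicity: 8 = 8.

8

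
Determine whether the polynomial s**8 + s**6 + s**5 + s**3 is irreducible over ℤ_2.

No

Write g(s) = s**8 + s**6 + s**5 + s**3.
Check for roots in ℤ_2: g(0) = 0 → root; g(1) = 0 → root.
g(0) = 0, so (s) divides g(s); g is reducible.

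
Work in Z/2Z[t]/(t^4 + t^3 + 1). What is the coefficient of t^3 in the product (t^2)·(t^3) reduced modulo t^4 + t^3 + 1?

1

Multiply in Z/2Z[t]: (t^2)·(t^3) = t^5.
Reduce using t^4 ≡ t^3 + 1 (mod t^4 + t^3 + 1).
Reduced: t^3 + t + 1.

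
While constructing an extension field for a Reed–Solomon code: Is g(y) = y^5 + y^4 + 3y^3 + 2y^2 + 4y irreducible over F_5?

Check for roots in F_5: g(0) = 0 → root; g(1) = 1; g(2) = 3; g(3) = 0 → root; g(4) = 0 → root.
g(0) = 0, so (y) divides g(y); g is reducible.

No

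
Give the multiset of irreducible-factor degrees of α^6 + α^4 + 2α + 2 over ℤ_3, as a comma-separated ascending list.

Write h(α) = α^6 + α^4 + 2α + 2.
Roots in ℤ_3: h(0) = 2; h(1) = 0 → root; h(2) = 2.
Linear factors from roots: (α + 2).
Complete factorization: h(α) = (α + 2)^4·(α^2 + α + 2).
Factor degrees with multiplicity: 1 + 1 + 1 + 1 + 2 = 6.

1, 1, 1, 1, 2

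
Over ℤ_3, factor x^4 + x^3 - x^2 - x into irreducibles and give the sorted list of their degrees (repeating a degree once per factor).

Write f(x) = x^4 + x^3 - x^2 - x.
Roots in ℤ_3: f(0) = 0 → root; f(1) = 0 → root; f(2) = 0 → root.
Linear factors from roots: (x), (x - 1), (x + 1).
Complete factorization: f(x) = (x)·(x - 1)·(x + 1)^2.
Factor degrees with multiplicity: 1 + 1 + 1 + 1 = 4.

1, 1, 1, 1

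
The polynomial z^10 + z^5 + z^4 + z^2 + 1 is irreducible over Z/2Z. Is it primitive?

No

Write f(z) = z^10 + z^5 + z^4 + z^2 + 1.
|GF(2^10)^×| = 2^10 − 1 = 1023. Prime factorization: 1023 = 3·11·31.
f is primitive ⇔ z has order 1023 in GF(2)[z]/(f), i.e. z^(1023/q) ≠ 1 for each prime q | 1023.
z^(341) mod f = z^5 + z^2.
z^(93) mod f = 1
z^(33) mod f = z^7 + z^4 + z^2.
Since z^(93) = 1, the order of z divides 93 < 1023; not primitive.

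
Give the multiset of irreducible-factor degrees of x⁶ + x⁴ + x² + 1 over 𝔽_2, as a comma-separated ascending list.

1, 1, 1, 1, 1, 1

Write f(x) = x⁶ + x⁴ + x² + 1.
Roots in 𝔽_2: f(0) = 1; f(1) = 0 → root.
Linear factors from roots: (x + 1).
Complete factorization: f(x) = (x + 1)^6.
Factor degrees with multiplicity: 1 + 1 + 1 + 1 + 1 + 1 = 6.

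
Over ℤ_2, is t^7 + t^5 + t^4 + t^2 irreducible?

No

Write h(t) = t^7 + t^5 + t^4 + t^2.
Check for roots in ℤ_2: h(0) = 0 → root; h(1) = 0 → root.
h(0) = 0, so (t) divides h(t); h is reducible.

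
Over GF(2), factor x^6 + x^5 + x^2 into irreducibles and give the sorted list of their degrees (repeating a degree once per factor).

Write g(x) = x^6 + x^5 + x^2.
Roots in GF(2): g(0) = 0 → root; g(1) = 1.
Linear factors from roots: (x).
Complete factorization: g(x) = (x)^2·(x^4 + x^3 + 1).
Factor degrees with multiplicity: 1 + 1 + 4 = 6.

1, 1, 4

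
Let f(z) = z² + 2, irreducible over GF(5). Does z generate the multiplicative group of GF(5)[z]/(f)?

No

|GF(5^2)^×| = 5^2 − 1 = 24. Prime factorization: 24 = 2^3·3.
f is primitive ⇔ z has order 24 in GF(5)[z]/(f), i.e. z^(24/q) ≠ 1 for each prime q | 24.
z^(12) mod f = 4.
z^(8) mod f = 1
Since z^(8) = 1, the order of z divides 8 < 24; not primitive.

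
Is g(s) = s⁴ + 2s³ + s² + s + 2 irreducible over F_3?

Check for roots in F_3: g(0) = 2; g(1) = 1; g(2) = 1.
No roots, so no linear factors.
Monic irreducibles of degree 2 over GF(3): s² + 1, s² + s + 2, s² + 2s + 2.
None of them divide g (all give nonzero remainder).
No irreducible factor of degree ≤ 2 exists, so g is irreducible over GF(3).

Yes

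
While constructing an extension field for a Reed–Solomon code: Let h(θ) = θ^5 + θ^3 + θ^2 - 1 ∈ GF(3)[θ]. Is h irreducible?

Check for roots in GF(3): h(0) = 2; h(1) = 2; h(2) = 1.
No roots, so no linear factors.
Monic irreducibles of degree 2 over GF(3): θ^2 + 1, θ^2 + θ - 1, θ^2 - θ - 1.
None of them divide h (all give nonzero remainder).
No irreducible factor of degree ≤ 2 exists, so h is irreducible over GF(3).

Yes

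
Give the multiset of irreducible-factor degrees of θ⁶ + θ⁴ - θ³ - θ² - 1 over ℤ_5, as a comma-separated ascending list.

2, 4

Write g(θ) = θ⁶ + θ⁴ - θ³ - θ² - 1.
Roots in ℤ_5: g(0) = 4; g(1) = 4; g(2) = 2; g(3) = 3; g(4) = 1.
Complete factorization: g(θ) = (θ² - 2θ - 1)·(θ⁴ + 2θ³ + θ² - 2θ + 1).
Factor degrees with multiplicity: 2 + 4 = 6.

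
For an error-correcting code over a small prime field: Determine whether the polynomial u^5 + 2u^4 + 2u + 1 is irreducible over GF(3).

Write g(u) = u^5 + 2u^4 + 2u + 1.
Check for roots in GF(3): g(0) = 1; g(1) = 0 → root; g(2) = 0 → root.
g(1) = 0, so (u − 1) divides g(u); g is reducible.

No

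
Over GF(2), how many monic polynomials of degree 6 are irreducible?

9

Gauss's count: N_{2}(6) = (1/6) Σ_{d|6} μ(6/d)·2^d.
Divisors of 6: 1, 2, 3, 6; μ(6/d) for each: 1, -1, -1, 1.
Σ = 2^1 − 2^2 − 2^3 + 2^6 = 54.
N = 54/6 = 9.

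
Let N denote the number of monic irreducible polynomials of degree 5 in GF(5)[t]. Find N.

x^(5^5) − x is the product of all monic irreducibles of degree dividing 5; Möbius inversion gives N = (1/5) Σ μ(5/d)·5^d.
Divisors of 5: 1, 5; μ(5/d) for each: -1, 1.
Σ = − 5^1 + 5^5 = 3120.
N = 3120/5 = 624.

624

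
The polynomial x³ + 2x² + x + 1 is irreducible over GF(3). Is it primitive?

Yes

Write f(x) = x³ + 2x² + x + 1.
|GF(3^3)^×| = 3^3 − 1 = 26. Prime factorization: 26 = 2·13.
f is primitive ⇔ x has order 26 in GF(3)[x]/(f), i.e. x^(26/q) ≠ 1 for each prime q | 26.
x^(13) mod f = 2.
x^(2) mod f = x².
None equal 1, so x has full order 26; f is primitive.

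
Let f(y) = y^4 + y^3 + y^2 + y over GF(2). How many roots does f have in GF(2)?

2

Evaluate at each of the 2 elements of GF(2):
f(0) = 0 → root; f(1) = 0 → root.
Roots: {0, 1}.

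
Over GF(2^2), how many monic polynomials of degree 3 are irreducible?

Gauss's count: N_{4}(3) = (1/3) Σ_{d|3} μ(3/d)·4^d.
Divisors of 3: 1, 3; μ(3/d) for each: -1, 1.
Σ = − 4^1 + 4^3 = 60.
N = 60/3 = 20.

20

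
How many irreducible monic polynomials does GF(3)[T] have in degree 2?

3

By the necklace-counting formula, N_3(2) = (1/2) Σ_{d|2} μ(2/d)·3^d.
Divisors of 2: 1, 2; μ(2/d) for each: -1, 1.
Σ = − 3^1 + 3^2 = 6.
N = 6/2 = 3.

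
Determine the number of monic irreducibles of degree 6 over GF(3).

116

Gauss's count: N_{3}(6) = (1/6) Σ_{d|6} μ(6/d)·3^d.
Divisors of 6: 1, 2, 3, 6; μ(6/d) for each: 1, -1, -1, 1.
Σ = 3^1 − 3^2 − 3^3 + 3^6 = 696.
N = 696/6 = 116.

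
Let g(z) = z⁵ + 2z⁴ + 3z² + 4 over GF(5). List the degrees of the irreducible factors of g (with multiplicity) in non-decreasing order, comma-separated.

1, 1, 3

Roots in GF(5): g(0) = 4; g(1) = 0 → root; g(2) = 0 → root; g(3) = 1; g(4) = 3.
Linear factors from roots: (z + 4), (z + 3).
Complete factorization: g(z) = (z + 3)·(z + 4)·(z³ + 3z + 2).
Factor degrees with multiplicity: 1 + 1 + 3 = 5.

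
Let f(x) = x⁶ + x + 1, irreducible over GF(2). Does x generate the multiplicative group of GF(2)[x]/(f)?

Yes

|GF(2^6)^×| = 2^6 − 1 = 63. Prime factorization: 63 = 3^2·7.
f is primitive ⇔ x has order 63 in GF(2)[x]/(f), i.e. x^(63/q) ≠ 1 for each prime q | 63.
x^(21) mod f = x⁵ + x⁴ + x³ + x + 1.
x^(9) mod f = x⁴ + x³.
None equal 1, so x has full order 63; f is primitive.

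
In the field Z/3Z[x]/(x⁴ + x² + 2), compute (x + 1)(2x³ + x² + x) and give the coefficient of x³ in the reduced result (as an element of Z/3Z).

Multiply in Z/3Z[x]: (x + 1)·(2x³ + x² + x) = 2x⁴ + 2x² + x.
Reduce using x⁴ ≡ 2x² + 1 (mod x⁴ + x² + 2).
Reduced: x + 2.

0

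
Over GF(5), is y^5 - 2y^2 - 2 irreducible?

No

Write m(y) = y^5 - 2y^2 - 2.
Check for roots in GF(5): m(0) = 3; m(1) = 2; m(2) = 2; m(3) = 3; m(4) = 0 → root.
m(4) = 0, so (y − 4) divides m(y); m is reducible.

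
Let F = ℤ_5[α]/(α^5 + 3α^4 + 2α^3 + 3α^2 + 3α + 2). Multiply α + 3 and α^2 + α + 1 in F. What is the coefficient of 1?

3

Multiply in ℤ_5[α]: (α + 3)·(α^2 + α + 1) = α^3 + 4α^2 + 4α + 3.
Reduced: α^3 + 4α^2 + 4α + 3.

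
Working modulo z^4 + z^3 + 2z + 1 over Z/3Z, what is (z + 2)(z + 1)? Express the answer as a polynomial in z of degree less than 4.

z^2 + 2

Multiply in Z/3Z[z]: (z + 2)·(z + 1) = z^2 + 2.
Reduced: z^2 + 2.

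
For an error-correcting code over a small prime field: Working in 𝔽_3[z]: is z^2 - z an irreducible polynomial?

No

Write h(z) = z^2 - z.
Check for roots in 𝔽_3: h(0) = 0 → root; h(1) = 0 → root; h(2) = 2.
h(0) = 0, so (z) divides h(z); h is reducible.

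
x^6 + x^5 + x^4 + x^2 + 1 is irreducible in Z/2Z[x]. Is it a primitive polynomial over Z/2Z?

No

Write f(x) = x^6 + x^5 + x^4 + x^2 + 1.
|GF(2^6)^×| = 2^6 − 1 = 63. Prime factorization: 63 = 3^2·7.
f is primitive ⇔ x has order 63 in GF(2)[x]/(f), i.e. x^(63/q) ≠ 1 for each prime q | 63.
x^(21) mod f = 1
x^(9) mod f = x^3 + 1.
Since x^(21) = 1, the order of x divides 21 < 63; not primitive.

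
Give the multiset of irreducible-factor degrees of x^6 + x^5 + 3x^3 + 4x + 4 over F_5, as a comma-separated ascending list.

3, 3

Write g(x) = x^6 + x^5 + 3x^3 + 4x + 4.
Roots in F_5: g(0) = 4; g(1) = 3; g(2) = 2; g(3) = 4; g(4) = 2.
Complete factorization: g(x) = (x^3 + 3x^2 + 4)·(x^3 + 3x^2 + x + 1).
Factor degrees with multiplicity: 3 + 3 = 6.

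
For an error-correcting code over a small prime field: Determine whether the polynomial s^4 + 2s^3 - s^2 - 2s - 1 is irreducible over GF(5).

Yes

Write g(s) = s^4 + 2s^3 - s^2 - 2s - 1.
Check for roots in GF(5): g(0) = 4; g(1) = 4; g(2) = 3; g(3) = 4; g(4) = 4.
No roots, so no linear factors.
Degree-2 irreducible divisors: test the 10 monic irreducibles of degree 2 over GF(5).
None of them divide g (all give nonzero remainder).
No irreducible factor of degree ≤ 2 exists, so g is irreducible over GF(5).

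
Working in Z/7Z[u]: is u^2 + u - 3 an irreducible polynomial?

Yes

Write m(u) = u^2 + u - 3.
Check for roots in Z/7Z: m(0) = 4; m(1) = 6; m(2) = 3; m(3) = 2; m(4) = 3; m(5) = 6; m(6) = 4.
No roots. A degree-2 polynomial over a field with no linear factor is irreducible.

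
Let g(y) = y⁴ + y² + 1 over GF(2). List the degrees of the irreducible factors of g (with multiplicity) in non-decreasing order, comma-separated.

2, 2

Roots in GF(2): g(0) = 1; g(1) = 1.
Complete factorization: g(y) = (y² + y + 1)^2.
Factor degrees with multiplicity: 2 + 2 = 4.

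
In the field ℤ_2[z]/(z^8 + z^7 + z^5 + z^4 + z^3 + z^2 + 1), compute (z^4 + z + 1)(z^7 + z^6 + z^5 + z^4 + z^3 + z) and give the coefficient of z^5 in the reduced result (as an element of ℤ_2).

1

Multiply in ℤ_2[z]: (z^4 + z + 1)·(z^7 + z^6 + z^5 + z^4 + z^3 + z) = z^11 + z^10 + z^9 + z^7 + z^5 + z^3 + z^2 + z.
Reduce using z^8 ≡ z^7 + z^5 + z^4 + z^3 + z^2 + 1 (mod z^8 + z^7 + z^5 + z^4 + z^3 + z^2 + 1).
Reduced: z^5 + z^4 + z^3 + z^2.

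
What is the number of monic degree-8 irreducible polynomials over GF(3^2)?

x^(9^8) − x is the product of all monic irreducibles of degree dividing 8; Möbius inversion gives N = (1/8) Σ μ(8/d)·9^d.
Divisors of 8: 1, 2, 4, 8; μ(8/d) for each: 0, 0, -1, 1.
Σ = − 9^4 + 9^8 = 43040160.
N = 43040160/8 = 5380020.

5380020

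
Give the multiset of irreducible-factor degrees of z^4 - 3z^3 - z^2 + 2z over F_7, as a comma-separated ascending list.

1, 1, 2

Write h(z) = z^4 - 3z^3 - z^2 + 2z.
Linear factors from roots: (z), (z + 3).
Complete factorization: h(z) = (z)·(z + 3)·(z^2 + z + 3).
Factor degrees with multiplicity: 1 + 1 + 2 = 4.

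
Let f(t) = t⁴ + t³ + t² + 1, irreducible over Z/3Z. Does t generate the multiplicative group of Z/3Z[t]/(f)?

|GF(3^4)^×| = 3^4 − 1 = 80. Prime factorization: 80 = 2^4·5.
f is primitive ⇔ t has order 80 in GF(3)[t]/(f), i.e. t^(80/q) ≠ 1 for each prime q | 80.
t^(40) mod f = 1
t^(16) mod f = 2t³ + t² + t.
Since t^(40) = 1, the order of t divides 40 < 80; not primitive.

No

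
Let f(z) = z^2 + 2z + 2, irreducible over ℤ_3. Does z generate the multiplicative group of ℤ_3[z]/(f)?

|GF(3^2)^×| = 3^2 − 1 = 8. Prime factorization: 8 = 2^3.
f is primitive ⇔ z has order 8 in GF(3)[z]/(f), i.e. z^(8/q) ≠ 1 for each prime q | 8.
z^(4) mod f = 2.
None equal 1, so z has full order 8; f is primitive.

Yes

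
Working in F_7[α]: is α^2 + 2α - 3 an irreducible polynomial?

No

Write f(α) = α^2 + 2α - 3.
Check for roots in F_7: f(0) = 4; f(1) = 0 → root; f(2) = 5; f(3) = 5; f(4) = 0 → root; f(5) = 4; f(6) = 3.
f(1) = 0, so (α − 1) divides f(α); f is reducible.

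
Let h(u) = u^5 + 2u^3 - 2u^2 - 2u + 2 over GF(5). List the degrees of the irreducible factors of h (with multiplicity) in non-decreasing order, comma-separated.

1, 1, 3

Roots in GF(5): h(0) = 2; h(1) = 1; h(2) = 3; h(3) = 0 → root; h(4) = 4.
Linear factors from roots: (u + 2).
Complete factorization: h(u) = (u + 2)^2·(u^3 + u^2 - u - 2).
Factor degrees with multiplicity: 1 + 1 + 3 = 5.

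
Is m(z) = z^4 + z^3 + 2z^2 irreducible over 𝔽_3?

No

Check for roots in 𝔽_3: m(0) = 0 → root; m(1) = 1; m(2) = 2.
m(0) = 0, so (z) divides m(z); m is reducible.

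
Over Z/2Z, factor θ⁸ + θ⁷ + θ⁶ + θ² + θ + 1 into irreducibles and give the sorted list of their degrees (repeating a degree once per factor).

1, 1, 2, 2, 2

Write f(θ) = θ⁸ + θ⁷ + θ⁶ + θ² + θ + 1.
Roots in Z/2Z: f(0) = 1; f(1) = 0 → root.
Linear factors from roots: (θ + 1).
Complete factorization: f(θ) = (θ + 1)^2·(θ² + θ + 1)^3.
Factor degrees with multiplicity: 1 + 1 + 2 + 2 + 2 = 8.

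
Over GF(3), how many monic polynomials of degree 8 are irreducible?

Gauss's count: N_{3}(8) = (1/8) Σ_{d|8} μ(8/d)·3^d.
Divisors of 8: 1, 2, 4, 8; μ(8/d) for each: 0, 0, -1, 1.
Σ = − 3^4 + 3^8 = 6480.
N = 6480/8 = 810.

810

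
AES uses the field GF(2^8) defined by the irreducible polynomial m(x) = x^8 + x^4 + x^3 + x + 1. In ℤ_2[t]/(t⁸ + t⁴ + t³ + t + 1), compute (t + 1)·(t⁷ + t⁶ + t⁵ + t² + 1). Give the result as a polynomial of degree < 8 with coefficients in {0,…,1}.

t^5 + t^4 + t^2

Multiply in ℤ_2[t]: (t + 1)·(t⁷ + t⁶ + t⁵ + t² + 1) = t⁸ + t⁵ + t³ + t² + t + 1.
Reduce using t⁸ ≡ t⁴ + t³ + t + 1 (mod t⁸ + t⁴ + t³ + t + 1).
Reduced: t⁵ + t⁴ + t².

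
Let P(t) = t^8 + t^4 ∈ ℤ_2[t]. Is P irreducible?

No

Check for roots in ℤ_2: P(0) = 0 → root; P(1) = 0 → root.
P(0) = 0, so (t) divides P(t); P is reducible.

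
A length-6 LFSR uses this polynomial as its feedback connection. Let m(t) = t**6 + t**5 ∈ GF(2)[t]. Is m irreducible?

No

Check for roots in GF(2): m(0) = 0 → root; m(1) = 0 → root.
m(0) = 0, so (t) divides m(t); m is reducible.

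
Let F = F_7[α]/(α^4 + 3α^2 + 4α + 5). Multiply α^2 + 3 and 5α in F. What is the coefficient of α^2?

Multiply in F_7[α]: (α^2 + 3)·(5α) = 5α^3 + α.
Reduced: 5α^3 + α.

0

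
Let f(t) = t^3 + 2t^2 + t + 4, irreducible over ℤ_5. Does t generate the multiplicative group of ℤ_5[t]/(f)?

No

|GF(5^3)^×| = 5^3 − 1 = 124. Prime factorization: 124 = 2^2·31.
f is primitive ⇔ t has order 124 in GF(5)[t]/(f), i.e. t^(124/q) ≠ 1 for each prime q | 124.
t^(62) mod f = 1
t^(4) mod f = 3t^2 + 3t + 3.
Since t^(62) = 1, the order of t divides 62 < 124; not primitive.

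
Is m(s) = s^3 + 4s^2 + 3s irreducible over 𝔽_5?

Check for roots in 𝔽_5: m(0) = 0 → root; m(1) = 3; m(2) = 0 → root; m(3) = 2; m(4) = 0 → root.
m(0) = 0, so (s) divides m(s); m is reducible.

No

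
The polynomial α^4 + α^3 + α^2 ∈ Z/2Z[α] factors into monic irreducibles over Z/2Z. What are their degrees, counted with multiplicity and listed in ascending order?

Write h(α) = α^4 + α^3 + α^2.
Roots in Z/2Z: h(0) = 0 → root; h(1) = 1.
Linear factors from roots: (α).
Complete factorization: h(α) = (α)^2·(α^2 + α + 1).
Factor degrees with multiplicity: 1 + 1 + 2 = 4.

1, 1, 2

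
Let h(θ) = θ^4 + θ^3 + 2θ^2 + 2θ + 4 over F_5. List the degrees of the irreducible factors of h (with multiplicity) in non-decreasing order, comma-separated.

Roots in F_5: h(0) = 4; h(1) = 0 → root; h(2) = 0 → root; h(3) = 1; h(4) = 4.
Linear factors from roots: (θ + 4), (θ + 3).
Complete factorization: h(θ) = (θ + 3)·(θ + 4)·(θ^2 + 4θ + 2).
Factor degrees with multiplicity: 1 + 1 + 2 = 4.

1, 1, 2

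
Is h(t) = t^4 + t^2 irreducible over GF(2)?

Check for roots in GF(2): h(0) = 0 → root; h(1) = 0 → root.
h(0) = 0, so (t) divides h(t); h is reducible.

No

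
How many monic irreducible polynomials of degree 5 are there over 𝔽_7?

Gauss's count: N_{7}(5) = (1/5) Σ_{d|5} μ(5/d)·7^d.
Divisors of 5: 1, 5; μ(5/d) for each: -1, 1.
Σ = − 7^1 + 7^5 = 16800.
N = 16800/5 = 3360.

3360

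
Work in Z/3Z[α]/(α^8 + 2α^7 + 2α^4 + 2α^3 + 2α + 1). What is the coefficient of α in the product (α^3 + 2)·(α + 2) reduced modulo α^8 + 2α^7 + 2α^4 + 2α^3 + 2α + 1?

Multiply in Z/3Z[α]: (α^3 + 2)·(α + 2) = α^4 + 2α^3 + 2α + 1.
Reduced: α^4 + 2α^3 + 2α + 1.

2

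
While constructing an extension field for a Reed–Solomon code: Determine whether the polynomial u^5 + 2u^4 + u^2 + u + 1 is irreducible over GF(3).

Write P(u) = u^5 + 2u^4 + u^2 + u + 1.
Check for roots in GF(3): P(0) = 1; P(1) = 0 → root; P(2) = 2.
P(1) = 0, so (u − 1) divides P(u); P is reducible.

No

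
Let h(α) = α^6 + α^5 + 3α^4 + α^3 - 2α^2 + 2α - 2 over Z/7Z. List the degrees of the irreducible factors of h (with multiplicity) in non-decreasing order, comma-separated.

6

Complete factorization: h(α) = (α^6 + α^5 + 3α^4 + α^3 - 2α^2 + 2α - 2).
Factor degrees with multiplicity: 6 = 6.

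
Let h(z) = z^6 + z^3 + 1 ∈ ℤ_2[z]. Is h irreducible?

Check for roots in ℤ_2: h(0) = 1; h(1) = 1.
No roots, so no linear factors.
Monic irreducibles of degree 2 over GF(2): z^2 + z + 1.
None of them divide h (all give nonzero remainder).
Monic irreducibles of degree 3 over GF(2): z^3 + z + 1, z^3 + z^2 + 1.
None of them divide h (all give nonzero remainder).
No irreducible factor of degree ≤ 3 exists, so h is irreducible over GF(2).

Yes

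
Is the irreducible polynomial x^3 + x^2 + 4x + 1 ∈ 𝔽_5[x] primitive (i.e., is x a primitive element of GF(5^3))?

Write f(x) = x^3 + x^2 + 4x + 1.
|GF(5^3)^×| = 5^3 − 1 = 124. Prime factorization: 124 = 2^2·31.
f is primitive ⇔ x has order 124 in GF(5)[x]/(f), i.e. x^(124/q) ≠ 1 for each prime q | 124.
x^(62) mod f = 1
x^(4) mod f = 2x^2 + 3x + 1.
Since x^(62) = 1, the order of x divides 62 < 124; not primitive.

No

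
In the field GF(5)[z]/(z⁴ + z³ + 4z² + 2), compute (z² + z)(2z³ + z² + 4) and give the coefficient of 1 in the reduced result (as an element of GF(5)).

3

Multiply in GF(5)[z]: (z² + z)·(2z³ + z² + 4) = 2z⁵ + 3z⁴ + z³ + 4z² + 4z.
Reduce using z⁴ ≡ 4z³ + z² + 3 (mod z⁴ + z³ + 4z² + 2).
Reduced: 2z³ + 3.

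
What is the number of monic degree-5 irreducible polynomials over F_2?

Gauss's count: N_{2}(5) = (1/5) Σ_{d|5} μ(5/d)·2^d.
Divisors of 5: 1, 5; μ(5/d) for each: -1, 1.
Σ = − 2^1 + 2^5 = 30.
N = 30/5 = 6.

6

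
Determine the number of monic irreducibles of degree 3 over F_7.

The number of monic irreducibles of degree 3 over GF(7) is (1/3)·Σ_{d∣3} μ(3/d) 7^d.
Divisors of 3: 1, 3; μ(3/d) for each: -1, 1.
Σ = − 7^1 + 7^3 = 336.
N = 336/3 = 112.

112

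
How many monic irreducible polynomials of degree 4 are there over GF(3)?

Gauss's count: N_{3}(4) = (1/4) Σ_{d|4} μ(4/d)·3^d.
Divisors of 4: 1, 2, 4; μ(4/d) for each: 0, -1, 1.
Σ = − 3^2 + 3^4 = 72.
N = 72/4 = 18.

18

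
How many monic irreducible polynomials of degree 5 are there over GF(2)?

6

x^(2^5) − x is the product of all monic irreducibles of degree dividing 5; Möbius inversion gives N = (1/5) Σ μ(5/d)·2^d.
Divisors of 5: 1, 5; μ(5/d) for each: -1, 1.
Σ = − 2^1 + 2^5 = 30.
N = 30/5 = 6.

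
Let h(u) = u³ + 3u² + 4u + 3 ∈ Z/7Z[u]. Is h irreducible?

Yes

Check for roots in Z/7Z: h(0) = 3; h(1) = 4; h(2) = 3; h(3) = 6; h(4) = 5; h(5) = 6; h(6) = 1.
No roots. A degree-3 polynomial over a field with no linear factor is irreducible.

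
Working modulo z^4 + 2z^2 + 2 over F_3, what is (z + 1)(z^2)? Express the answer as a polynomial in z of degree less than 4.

z^3 + z^2

Multiply in F_3[z]: (z + 1)·(z^2) = z^3 + z^2.
Reduced: z^3 + z^2.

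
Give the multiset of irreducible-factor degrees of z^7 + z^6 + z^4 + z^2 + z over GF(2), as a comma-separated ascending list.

1, 2, 2, 2

Write h(z) = z^7 + z^6 + z^4 + z^2 + z.
Roots in GF(2): h(0) = 0 → root; h(1) = 1.
Linear factors from roots: (z).
Complete factorization: h(z) = (z)·(z^2 + z + 1)^3.
Factor degrees with multiplicity: 1 + 2 + 2 + 2 = 7.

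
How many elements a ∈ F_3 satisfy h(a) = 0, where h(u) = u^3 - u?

3

Evaluate at each of the 3 elements of F_3:
h(0) = 0 → root; h(1) = 0 → root; h(2) = 0 → root.
Roots: {0, 1, 2}.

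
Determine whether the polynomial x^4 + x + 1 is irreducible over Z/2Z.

Yes

Write m(x) = x^4 + x + 1.
Check for roots in Z/2Z: m(0) = 1; m(1) = 1.
No roots, so no linear factors.
Monic irreducibles of degree 2 over GF(2): x^2 + x + 1.
None of them divide m (all give nonzero remainder).
No irreducible factor of degree ≤ 2 exists, so m is irreducible over GF(2).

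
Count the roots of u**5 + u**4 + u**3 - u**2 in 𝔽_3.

Write P(u) = u**5 + u**4 + u**3 - u**2.
Evaluate at each of the 3 elements of 𝔽_3:
P(0) = 0 → root; P(1) = 2; P(2) = 1.
Roots: {0}.

1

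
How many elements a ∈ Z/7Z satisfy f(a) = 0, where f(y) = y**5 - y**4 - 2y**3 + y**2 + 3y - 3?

2

Evaluate at each of the 7 elements of Z/7Z:
f(0) = 4; f(1) = 6; f(2) = 0 → root; f(3) = 4; f(4) = 0 → root; f(5) = 5; f(6) = 2.
Roots: {2, 4}.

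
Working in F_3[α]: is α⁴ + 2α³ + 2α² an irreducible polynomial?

No

Write g(α) = α⁴ + 2α³ + 2α².
Check for roots in F_3: g(0) = 0 → root; g(1) = 2; g(2) = 1.
g(0) = 0, so (α) divides g(α); g is reducible.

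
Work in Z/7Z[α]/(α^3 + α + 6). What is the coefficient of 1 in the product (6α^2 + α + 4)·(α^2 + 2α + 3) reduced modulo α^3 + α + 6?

Multiply in Z/7Z[α]: (6α^2 + α + 4)·(α^2 + 2α + 3) = 6α^4 + 6α^3 + 3α^2 + 4α + 5.
Reduce using α^3 ≡ 6α + 1 (mod α^3 + α + 6).
Reduced: 4α^2 + 4α + 4.

4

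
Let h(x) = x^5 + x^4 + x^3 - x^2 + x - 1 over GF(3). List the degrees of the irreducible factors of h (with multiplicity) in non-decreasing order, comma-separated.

5

Roots in GF(3): h(0) = 2; h(1) = 2; h(2) = 2.
Complete factorization: h(x) = (x^5 + x^4 + x^3 - x^2 + x - 1).
Factor degrees with multiplicity: 5 = 5.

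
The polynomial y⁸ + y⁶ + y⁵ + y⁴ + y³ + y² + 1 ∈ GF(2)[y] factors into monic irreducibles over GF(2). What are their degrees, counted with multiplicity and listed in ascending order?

2, 3, 3

Write f(y) = y⁸ + y⁶ + y⁵ + y⁴ + y³ + y² + 1.
Roots in GF(2): f(0) = 1; f(1) = 1.
Complete factorization: f(y) = (y² + y + 1)·(y³ + y + 1)·(y³ + y² + 1).
Factor degrees with multiplicity: 2 + 3 + 3 = 8.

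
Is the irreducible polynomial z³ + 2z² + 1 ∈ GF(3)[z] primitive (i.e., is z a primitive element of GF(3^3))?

Write f(z) = z³ + 2z² + 1.
|GF(3^3)^×| = 3^3 − 1 = 26. Prime factorization: 26 = 2·13.
f is primitive ⇔ z has order 26 in GF(3)[z]/(f), i.e. z^(26/q) ≠ 1 for each prime q | 26.
z^(13) mod f = 2.
z^(2) mod f = z².
None equal 1, so z has full order 26; f is primitive.

Yes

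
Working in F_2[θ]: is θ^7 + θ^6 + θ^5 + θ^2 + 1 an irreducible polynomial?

Yes

Write f(θ) = θ^7 + θ^6 + θ^5 + θ^2 + 1.
Check for roots in F_2: f(0) = 1; f(1) = 1.
No roots, so no linear factors.
Monic irreducibles of degree 2 over GF(2): θ^2 + θ + 1.
None of them divide f (all give nonzero remainder).
Monic irreducibles of degree 3 over GF(2): θ^3 + θ + 1, θ^3 + θ^2 + 1.
None of them divide f (all give nonzero remainder).
No irreducible factor of degree ≤ 3 exists, so f is irreducible over GF(2).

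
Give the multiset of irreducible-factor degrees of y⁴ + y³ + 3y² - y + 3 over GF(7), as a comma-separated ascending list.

Write f(y) = y⁴ + y³ + 3y² - y + 3.
Linear factors from roots: (y - 1), (y + 1).
Complete factorization: f(y) = (y + 1)·(y - 1)·(y² + y - 3).
Factor degrees with multiplicity: 1 + 1 + 2 = 4.

1, 1, 2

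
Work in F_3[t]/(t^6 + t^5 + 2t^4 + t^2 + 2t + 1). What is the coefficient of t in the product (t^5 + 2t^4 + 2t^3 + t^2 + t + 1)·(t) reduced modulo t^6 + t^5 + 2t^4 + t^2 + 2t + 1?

2

Multiply in F_3[t]: (t^5 + 2t^4 + 2t^3 + t^2 + t + 1)·(t) = t^6 + 2t^5 + 2t^4 + t^3 + t^2 + t.
Reduce using t^6 ≡ 2t^5 + t^4 + 2t^2 + t + 2 (mod t^6 + t^5 + 2t^4 + t^2 + 2t + 1).
Reduced: t^5 + t^3 + 2t + 2.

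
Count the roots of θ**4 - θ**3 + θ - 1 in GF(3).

2

Write P(θ) = θ**4 - θ**3 + θ - 1.
Evaluate at each of the 3 elements of GF(3):
P(0) = 2; P(1) = 0 → root; P(2) = 0 → root.
Roots: {1, 2}.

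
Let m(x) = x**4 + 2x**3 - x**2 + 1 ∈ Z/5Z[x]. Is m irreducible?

Check for roots in Z/5Z: m(0) = 1; m(1) = 3; m(2) = 4; m(3) = 2; m(4) = 4.
No roots, so no linear factors.
Degree-2 irreducible divisors: test the 10 monic irreducibles of degree 2 over GF(5).
None of them divide m (all give nonzero remainder).
No irreducible factor of degree ≤ 2 exists, so m is irreducible over GF(5).

Yes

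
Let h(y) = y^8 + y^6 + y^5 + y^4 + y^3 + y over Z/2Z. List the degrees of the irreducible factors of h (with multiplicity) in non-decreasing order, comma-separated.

Roots in Z/2Z: h(0) = 0 → root; h(1) = 0 → root.
Linear factors from roots: (y), (y + 1).
Complete factorization: h(y) = (y)·(y + 1)·(y^2 + y + 1)^3.
Factor degrees with multiplicity: 1 + 1 + 2 + 2 + 2 = 8.

1, 1, 2, 2, 2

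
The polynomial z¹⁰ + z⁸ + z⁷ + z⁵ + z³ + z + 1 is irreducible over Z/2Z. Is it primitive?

No

Write f(z) = z¹⁰ + z⁸ + z⁷ + z⁵ + z³ + z + 1.
|GF(2^10)^×| = 2^10 − 1 = 1023. Prime factorization: 1023 = 3·11·31.
f is primitive ⇔ z has order 1023 in GF(2)[z]/(f), i.e. z^(1023/q) ≠ 1 for each prime q | 1023.
z^(341) mod f = 1
z^(93) mod f = z⁸ + z⁷ + z⁶ + z⁵ + z⁴ + z³ + z.
z^(33) mod f = z⁸ + z⁷ + z⁶ + z².
Since z^(341) = 1, the order of z divides 341 < 1023; not primitive.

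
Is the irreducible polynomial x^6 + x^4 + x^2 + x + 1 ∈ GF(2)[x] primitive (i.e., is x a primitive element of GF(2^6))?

Write f(x) = x^6 + x^4 + x^2 + x + 1.
|GF(2^6)^×| = 2^6 − 1 = 63. Prime factorization: 63 = 3^2·7.
f is primitive ⇔ x has order 63 in GF(2)[x]/(f), i.e. x^(63/q) ≠ 1 for each prime q | 63.
x^(21) mod f = 1
x^(9) mod f = x^4 + x^2 + x.
Since x^(21) = 1, the order of x divides 21 < 63; not primitive.

No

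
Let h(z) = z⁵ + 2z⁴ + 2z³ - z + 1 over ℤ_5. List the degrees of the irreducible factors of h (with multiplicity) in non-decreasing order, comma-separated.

Roots in ℤ_5: h(0) = 1; h(1) = 0 → root; h(2) = 4; h(3) = 2; h(4) = 1.
Linear factors from roots: (z - 1).
Complete factorization: h(z) = (z - 1)·(z⁴ - 2z³ - 1).
Factor degrees with multiplicity: 1 + 4 = 5.

1, 4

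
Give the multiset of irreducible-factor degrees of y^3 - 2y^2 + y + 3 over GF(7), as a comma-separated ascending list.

Write g(y) = y^3 - 2y^2 + y + 3.
Complete factorization: g(y) = (y^3 - 2y^2 + y + 3).
Factor degrees with multiplicity: 3 = 3.

3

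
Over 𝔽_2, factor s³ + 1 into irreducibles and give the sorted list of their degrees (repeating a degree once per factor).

Write h(s) = s³ + 1.
Roots in 𝔽_2: h(0) = 1; h(1) = 0 → root.
Linear factors from roots: (s + 1).
Complete factorization: h(s) = (s + 1)·(s² + s + 1).
Factor degrees with multiplicity: 1 + 2 = 3.

1, 2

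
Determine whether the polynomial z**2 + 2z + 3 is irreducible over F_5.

Write P(z) = z**2 + 2z + 3.
Check for roots in F_5: P(0) = 3; P(1) = 1; P(2) = 1; P(3) = 3; P(4) = 2.
No roots. A degree-2 polynomial over a field with no linear factor is irreducible.

Yes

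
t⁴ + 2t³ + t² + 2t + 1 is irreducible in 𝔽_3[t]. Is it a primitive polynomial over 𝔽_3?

No

Write f(t) = t⁴ + 2t³ + t² + 2t + 1.
|GF(3^4)^×| = 3^4 − 1 = 80. Prime factorization: 80 = 2^4·5.
f is primitive ⇔ t has order 80 in GF(3)[t]/(f), i.e. t^(80/q) ≠ 1 for each prime q | 80.
t^(40) mod f = 1
t^(16) mod f = 2t.
Since t^(40) = 1, the order of t divides 40 < 80; not primitive.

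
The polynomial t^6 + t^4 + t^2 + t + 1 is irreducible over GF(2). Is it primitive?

No

Write f(t) = t^6 + t^4 + t^2 + t + 1.
|GF(2^6)^×| = 2^6 − 1 = 63. Prime factorization: 63 = 3^2·7.
f is primitive ⇔ t has order 63 in GF(2)[t]/(f), i.e. t^(63/q) ≠ 1 for each prime q | 63.
t^(21) mod f = 1
t^(9) mod f = t^4 + t^2 + t.
Since t^(21) = 1, the order of t divides 21 < 63; not primitive.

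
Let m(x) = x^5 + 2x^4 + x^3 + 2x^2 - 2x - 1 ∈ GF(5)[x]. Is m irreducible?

No

Check for roots in GF(5): m(0) = 4; m(1) = 3; m(2) = 0 → root; m(3) = 3; m(4) = 3.
m(2) = 0, so (x − 2) divides m(x); m is reducible.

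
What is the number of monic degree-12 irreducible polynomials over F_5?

20343700

By the necklace-counting formula, N_5(12) = (1/12) Σ_{d|12} μ(12/d)·5^d.
Divisors of 12: 1, 2, 3, 4, 6, 12; μ(12/d) for each: 0, 1, 0, -1, -1, 1.
Σ = 5^2 − 5^4 − 5^6 + 5^12 = 244124400.
N = 244124400/12 = 20343700.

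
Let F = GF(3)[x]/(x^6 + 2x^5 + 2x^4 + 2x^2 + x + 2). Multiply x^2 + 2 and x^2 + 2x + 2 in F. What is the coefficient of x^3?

2

Multiply in GF(3)[x]: (x^2 + 2)·(x^2 + 2x + 2) = x^4 + 2x^3 + x^2 + x + 1.
Reduced: x^4 + 2x^3 + x^2 + x + 1.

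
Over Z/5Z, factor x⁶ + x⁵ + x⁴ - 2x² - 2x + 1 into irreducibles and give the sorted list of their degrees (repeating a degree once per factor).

1, 1, 2, 2

Write f(x) = x⁶ + x⁵ + x⁴ - 2x² - 2x + 1.
Roots in Z/5Z: f(0) = 1; f(1) = 0 → root; f(2) = 1; f(3) = 0 → root; f(4) = 2.
Linear factors from roots: (x - 1), (x + 2).
Complete factorization: f(x) = (x + 2)·(x - 1)·(x² + 2x - 2)·(x² - 2x - 1).
Factor degrees with multiplicity: 1 + 1 + 2 + 2 = 6.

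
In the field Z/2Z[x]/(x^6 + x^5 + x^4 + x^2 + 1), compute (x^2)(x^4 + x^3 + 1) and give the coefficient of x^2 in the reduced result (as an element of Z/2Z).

Multiply in Z/2Z[x]: (x^2)·(x^4 + x^3 + 1) = x^6 + x^5 + x^2.
Reduce using x^6 ≡ x^5 + x^4 + x^2 + 1 (mod x^6 + x^5 + x^4 + x^2 + 1).
Reduced: x^4 + 1.

0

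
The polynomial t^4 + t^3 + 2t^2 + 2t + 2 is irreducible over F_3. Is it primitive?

Yes

Write f(t) = t^4 + t^3 + 2t^2 + 2t + 2.
|GF(3^4)^×| = 3^4 − 1 = 80. Prime factorization: 80 = 2^4·5.
f is primitive ⇔ t has order 80 in GF(3)[t]/(f), i.e. t^(80/q) ≠ 1 for each prime q | 80.
t^(40) mod f = 2.
t^(16) mod f = t^2 + t.
None equal 1, so t has full order 80; f is primitive.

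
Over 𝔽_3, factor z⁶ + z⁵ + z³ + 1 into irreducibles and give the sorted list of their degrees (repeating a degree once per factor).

Write f(z) = z⁶ + z⁵ + z³ + 1.
Roots in 𝔽_3: f(0) = 1; f(1) = 1; f(2) = 0 → root.
Linear factors from roots: (z + 1).
Complete factorization: f(z) = (z + 1)·(z² + 1)·(z³ + 2z + 1).
Factor degrees with multiplicity: 1 + 2 + 3 = 6.

1, 2, 3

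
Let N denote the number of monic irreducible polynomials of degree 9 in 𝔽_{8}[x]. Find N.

14913024

The number of monic irreducibles of degree 9 over GF(8) is (1/9)·Σ_{d∣9} μ(9/d) 8^d.
Divisors of 9: 1, 3, 9; μ(9/d) for each: 0, -1, 1.
Σ = − 8^3 + 8^9 = 134217216.
N = 134217216/9 = 14913024.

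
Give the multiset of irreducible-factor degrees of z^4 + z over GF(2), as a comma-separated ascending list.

Write f(z) = z^4 + z.
Roots in GF(2): f(0) = 0 → root; f(1) = 0 → root.
Linear factors from roots: (z), (z + 1).
Complete factorization: f(z) = (z)·(z + 1)·(z^2 + z + 1).
Factor degrees with multiplicity: 1 + 1 + 2 = 4.

1, 1, 2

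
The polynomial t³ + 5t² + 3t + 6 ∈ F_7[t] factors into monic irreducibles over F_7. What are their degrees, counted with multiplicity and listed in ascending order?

1, 2

Write f(t) = t³ + 5t² + 3t + 6.
Linear factors from roots: (t + 1).
Complete factorization: f(t) = (t + 1)·(t² + 4t + 6).
Factor degrees with multiplicity: 1 + 2 = 3.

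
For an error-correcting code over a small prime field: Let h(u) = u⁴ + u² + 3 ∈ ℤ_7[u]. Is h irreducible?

Yes

Check for roots in ℤ_7: h(0) = 3; h(1) = 5; h(2) = 2; h(3) = 2; h(4) = 2; h(5) = 2; h(6) = 5.
No roots, so no linear factors.
Degree-2 irreducible divisors: test the 21 monic irreducibles of degree 2 over GF(7).
None of them divide h (all give nonzero remainder).
No irreducible factor of degree ≤ 2 exists, so h is irreducible over GF(7).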